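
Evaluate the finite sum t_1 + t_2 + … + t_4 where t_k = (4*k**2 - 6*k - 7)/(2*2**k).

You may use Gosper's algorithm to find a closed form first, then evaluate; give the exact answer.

Σ = -29/32

The ratio is (4*k**2 + 2*k - 9)/(2*(4*k**2 - 6*k - 7)).
Factor: A=1/2; B=1; C=k**2 - 3*k/2 - 7/4.
Key eq: (1/2)·f(k+1) = (1)·f(k) + (k**2 - 3*k/2 - 7/4).
deg f ≤ 2 (via 0,0,2).
Match coefficients ⇒ f(k) = -(4*k**2 + 2*k - 1)/2.
R(k) = B(k−1)·f(k)/C(k) = -2*(4*k**2 + 2*k - 1)/(4*k**2 - 6*k - 7); s_k = R·t_k = (-4*k**2 - 2*k + 1)/2**k.
Verify: (4*k**2 - 6*k - 7)/(2*2**k) matches t_k.
Sum = s_(5) − s_(1); s_(5) = -109/32, s_(1) = -5/2 ⇒ -29/32.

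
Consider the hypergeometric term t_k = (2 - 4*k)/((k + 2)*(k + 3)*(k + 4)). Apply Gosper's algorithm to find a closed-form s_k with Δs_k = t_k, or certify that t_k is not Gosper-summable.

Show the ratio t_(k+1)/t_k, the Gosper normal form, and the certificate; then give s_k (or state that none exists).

s_k = -k*(k - 3)/(2*(k + 2)*(k + 3))

Compute t_(k+1)/t_k: get (k + 2)*(2*k + 1)/((k + 5)*(2*k - 1)).
Take A(k)=k + 2, B(k)=k + 5, C(k)=k - 1/2.
f must satisfy (k + 2)·f(k+1) − (k + 4)·f(k) = k - 1/2.
d = 2 from the (1,1,1) case.
A polynomial solution: f(k) = k*(k - 3)/8.
So s_k = (B(k−1)f/C)·t_k = (k*(k - 3)*(k + 4)/(4*(2*k - 1)))·t_k = -k*(k - 3)/(2*(k + 2)*(k + 3)).
Verify: 2*(1 - 2*k)/(k**3 + 9*k**2 + 26*k + 24) matches t_k.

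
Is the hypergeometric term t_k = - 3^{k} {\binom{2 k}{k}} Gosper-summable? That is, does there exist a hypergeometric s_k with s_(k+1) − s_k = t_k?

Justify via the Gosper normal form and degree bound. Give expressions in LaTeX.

No — negative degree bound, so no certificate f.

r(k) = 6*(2*k + 1)/(k + 1) after simplifying.
So A=12*k + 6 and B=k + 1, with C=1.
Solve (12*k + 6)·f(k+1) − (k)·f(k) = 1.
d = -1 from the (1,1,0) case.
d = -1 < 0 ⇒ no nonzero polynomial f; not summable.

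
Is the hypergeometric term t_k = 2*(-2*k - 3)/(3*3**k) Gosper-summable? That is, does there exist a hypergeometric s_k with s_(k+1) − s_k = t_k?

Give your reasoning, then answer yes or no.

Yes. s_k = 2*(k + 2)/3**k.

t_(k+1)/t_k = (2*k + 5)/(3*(2*k + 3)).
So A=1/3 and B=1, with C=k + 3/2.
Set up (1/3)·f(k+1) − (1)·f(k) − (k + 3/2) = 0.
deg f ≤ 1 (via 0,0,1).
A polynomial solution: f(k) = -3*(k + 2)/2.
Then R = B(k−1)f/C = -3*(k + 2)/(2*k + 3), so s_k = R(k)·t_k = 2*(k + 2)/3**k.
Verify: 2*(-2*k - 3)/(3*3**k) matches t_k.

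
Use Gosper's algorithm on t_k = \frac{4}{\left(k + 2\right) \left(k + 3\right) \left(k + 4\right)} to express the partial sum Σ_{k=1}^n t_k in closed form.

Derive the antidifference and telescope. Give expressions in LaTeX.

S(n) = \frac{n \left(n + 7\right)}{6 \left(n^{2} + 7 n + 12\right)}

t_(k+1)/t_k = (k + 2)/(k + 5).
Take A(k)=k + 2, B(k)=k + 5, C(k)=1.
Set up (k + 2)·f(k+1) − (k + 4)·f(k) − (1) = 0.
d = 2 from the (1,1,0) case.
A polynomial solution: f(k) = k*(k + 5)/12.
R(k) = B(k−1)·f(k)/C(k) = k*(k + 4)*(k + 5)/12; s_k = R·t_k = k*(k + 5)/(3*(k + 2)*(k + 3)).
Verify: 4/(k**3 + 9*k**2 + 26*k + 24) matches t_k.
Telescope: S(n) = s_(n+1) − s_(1) = (n**2 + 7*n + 6)/(3*(n**2 + 7*n + 12)) − (1/6) = n*(n + 7)/(6*(n**2 + 7*n + 12)).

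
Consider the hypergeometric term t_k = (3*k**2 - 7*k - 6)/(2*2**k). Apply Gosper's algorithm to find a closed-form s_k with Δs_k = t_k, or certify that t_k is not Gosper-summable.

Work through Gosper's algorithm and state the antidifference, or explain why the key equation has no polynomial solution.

Compute t_(k+1)/t_k: get (3*k**2 - k - 10)/(2*(3*k**2 - 7*k - 6)).
Factor: A=1/2; B=1; C=k**2 - 7*k/3 - 2.
Solve (1/2)·f(k+1) − (1)·f(k) = k**2 - 7*k/3 - 2.
From deg A=0, deg B=0, deg C=2: d=2.
Match coefficients ⇒ f(k) = -2*(k + 1)*(3*k - 4)/3.
So s_k = (B(k−1)f/C)·t_k = (-2*(k + 1)*(3*k - 4)/((k - 3)*(3*k + 2)))·t_k = (-3*k**2 + k + 4)/2**k.
Check: Δs_k = (3*k**2 - 7*k - 6)/(2*2**k). ✓

s_k = (-3*k**2 + k + 4)/2**k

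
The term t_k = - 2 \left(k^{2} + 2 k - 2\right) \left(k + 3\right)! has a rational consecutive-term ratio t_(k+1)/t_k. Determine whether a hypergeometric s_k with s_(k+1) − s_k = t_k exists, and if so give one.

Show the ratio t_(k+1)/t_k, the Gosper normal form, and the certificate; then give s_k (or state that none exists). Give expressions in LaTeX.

The ratio is (k + 4)*(2*k + (k + 1)**2)/(k**2 + 2*k - 2).
A = k + 4, B = 1, C = k**2 + 2*k - 2.
Need (k + 4)·f(k+1) − (1)·f(k) = k**2 + 2*k - 2.
From deg A=1, deg B=0, deg C=2: d=1.
Match coefficients ⇒ f(k) = k - 2.
R(k) = B(k−1)·f(k)/C(k) = (k - 2)/(k**2 + 2*k - 2); s_k = R·t_k = -2*(k - 2)*factorial(k + 3).
s_(k+1) − s_k = -2*(k**2 + 2*k - 2)*factorial(k + 3) = t_k.

s_k = - 2 \left(k - 2\right) \left(k + 3\right)!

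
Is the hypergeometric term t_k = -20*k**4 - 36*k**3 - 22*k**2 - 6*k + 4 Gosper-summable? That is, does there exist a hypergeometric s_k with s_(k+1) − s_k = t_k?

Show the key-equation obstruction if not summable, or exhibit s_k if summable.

Ratio r(k) = (10*k**4 + 58*k**3 + 125*k**2 + 119*k + 40)/(10*k**4 + 18*k**3 + 11*k**2 + 3*k - 2).
A = 1, B = 1, C = k**4 + 9*k**3/5 + 11*k**2/10 + 3*k/10 - 1/5.
Solve (1)·f(k+1) − (1)·f(k) = k**4 + 9*k**3/5 + 11*k**2/10 + 3*k/10 - 1/5.
From deg A=0, deg B=0, deg C=4: d=5.
Solve for f: f(k) = k*(4*k**4 - k**3 - 4*k**2 + k - 4)/20 (degree 5 ≤ 5).
Get s_k = R·t_k = k*(-4*k**4 + k**3 + 4*k**2 - k + 4) with R(k) = B(k−1)f(k)/C(k) = k*(4*k**4 - k**3 - 4*k**2 + k - 4)/(2*(10*k**4 + 18*k**3 + 11*k**2 + 3*k - 2)).
Check: Δs_k = -20*k**4 - 36*k**3 - 22*k**2 - 6*k + 4. ✓

Yes. s_k = k*(-4*k**4 + k**3 + 4*k**2 - k + 4).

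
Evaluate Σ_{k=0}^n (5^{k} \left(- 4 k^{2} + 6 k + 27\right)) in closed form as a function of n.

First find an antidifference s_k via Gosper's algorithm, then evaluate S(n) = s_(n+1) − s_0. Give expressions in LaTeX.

S(n) = - 5 \cdot 5^{n} n^{2} + 10 \cdot 5^{n} n + 30 \cdot 5^{n} - 3

t_(k+1)/t_k = 5*(4*k**2 + 2*k - 29)/(4*k**2 - 6*k - 27).
Normal form (A,B,C) = (5, 1, k**2 - 3*k/2 - 27/4).
Solve (5)·f(k+1) − (1)·f(k) = k**2 - 3*k/2 - 27/4.
deg f ≤ 2 (via 0,0,2).
Match coefficients ⇒ f(k) = (k**2 - 4*k - 3)/4.
R(k) = B(k−1)·f(k)/C(k) = (k**2 - 4*k - 3)/(4*k**2 - 6*k - 27); s_k = R·t_k = 5**k*(-k**2 + 4*k + 3).
Verify: 5**k*(-4*k**2 + 6*k + 27) matches t_k.
s_(n+1) = 5**(n + 1)*(-n**2 + 2*n + 6) and s_(0) = 3, so S(n) = -5*5**n*n**2 + 10*5**n*n + 30*5**n - 3.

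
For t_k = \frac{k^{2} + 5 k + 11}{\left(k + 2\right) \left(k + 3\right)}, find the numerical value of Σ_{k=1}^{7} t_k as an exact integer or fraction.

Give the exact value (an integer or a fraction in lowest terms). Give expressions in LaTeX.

Σ = 49/6

r(k) = (k + 2)*(5*k + (k + 1)**2 + 16)/((k + 4)*(k**2 + 5*k + 11)) after simplifying.
Take A(k)=k + 2, B(k)=k + 4, C(k)=k**2 + 5*k + 11.
Solve (k + 2)·f(k+1) − (k + 3)·f(k) = k**2 + 5*k + 11.
Bound: deg f ≤ 2.
Coefficient equations give f(k) = k*(2*k + 9)/2.
So s_k = (B(k−1)f/C)·t_k = (k*(k + 3)*(2*k + 9)/(2*(k**2 + 5*k + 11)))·t_k = k*(2*k + 9)/(2*(k + 2)).
s_(k+1) − s_k = (k**2 + 5*k + 11)/(k**2 + 5*k + 6) = t_k.
Σ_(k=1)^(7) t_k = s_(8) − s_(1) = 10 − (11/6) = 49/6.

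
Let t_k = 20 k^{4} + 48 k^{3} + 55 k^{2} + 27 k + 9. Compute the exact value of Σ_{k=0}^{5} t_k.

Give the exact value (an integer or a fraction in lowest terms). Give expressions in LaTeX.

Σ = 33864

The ratio is (20*k**4 + 128*k**3 + 319*k**2 + 361*k + 159)/(20*k**4 + 48*k**3 + 55*k**2 + 27*k + 9).
Take A(k)=1, B(k)=1, C(k)=k**4 + 12*k**3/5 + 11*k**2/4 + 27*k/20 + 9/20.
Need (1)·f(k+1) − (1)·f(k) = k**4 + 12*k**3/5 + 11*k**2/4 + 27*k/20 + 9/20.
From deg A=0, deg B=0, deg C=4: d=5.
Match coefficients ⇒ f(k) = k*(4*k**4 + 2*k**3 + k**2 - 2*k + 4)/20.
Certificate R = B(k−1)f/C = k*(4*k**4 + 2*k**3 + k**2 - 2*k + 4)/(20*k**4 + 48*k**3 + 55*k**2 + 27*k + 9) gives s_k = k*(4*k**4 + 2*k**3 + k**2 - 2*k + 4).
Δs = 20*k**4 + 48*k**3 + 55*k**2 + 27*k + 9, as required.
Sum = s_(6) − s_(0); s_(6) = 33864, s_(0) = 0 ⇒ 33864.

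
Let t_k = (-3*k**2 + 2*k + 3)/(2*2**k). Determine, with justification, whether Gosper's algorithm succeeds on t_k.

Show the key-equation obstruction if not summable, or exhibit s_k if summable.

Step 1: r(k) = (3*k**2 + 4*k - 2)/(2*(3*k**2 - 2*k - 3)).
Gosper form: A/B · C(k+1)/C(k) with A=1/2, B=1, C=k**2 - 2*k/3 - 1.
Solve (1/2)·f(k+1) − (1)·f(k) = k**2 - 2*k/3 - 1.
d = 2 from the (0,0,2) case.
Match coefficients ⇒ f(k) = -2*(3*k**2 + 4*k + 4)/3.
R(k) = B(k−1)·f(k)/C(k) = -2*(3*k**2 + 4*k + 4)/(3*k**2 - 2*k - 3); s_k = R·t_k = (3*k**2 + 4*k + 4)/2**k.
Verify: (-3*k**2 + 2*k + 3)/(2*2**k) matches t_k.

Yes. s_k = (3*k**2 + 4*k + 4)/2**k.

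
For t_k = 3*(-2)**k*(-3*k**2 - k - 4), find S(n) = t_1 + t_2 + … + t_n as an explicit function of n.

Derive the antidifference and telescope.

Ratio r(k) = 2*(-3*k**2 - 7*k - 8)/(3*k**2 + k + 4).
Factor: A=-2; B=1; C=k**2 + k/3 + 4/3.
Need (-2)·f(k+1) − (1)·f(k) = k**2 + k/3 + 4/3.
From deg A=0, deg B=0, deg C=2: d=2.
Solve for f: f(k) = -(3*k**2 - 3*k + 4)/9 (degree 2 ≤ 2).
Certificate R = B(k−1)f/C = -(3*k**2 - 3*k + 4)/(3*(3*k**2 + k + 4)) gives s_k = (-2)**k*(3*k**2 - 3*k + 4).
Check: Δs_k = 3*(-2)**k*(-3*k**2 - k - 4). ✓
s_(n+1) = (-2)**(n + 1)*(3*n**2 + 3*n + 4) and s_(1) = -8, so S(n) = -6*(-2)**n*n**2 - 6*(-2)**n*n - 8*(-2)**n + 8.

S(n) = -6*(-2)**n*n**2 - 6*(-2)**n*n - 8*(-2)**n + 8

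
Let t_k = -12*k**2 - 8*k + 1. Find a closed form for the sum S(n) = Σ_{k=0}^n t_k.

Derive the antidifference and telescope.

S(n) = -4*n**3 - 10*n**2 - 5*n + 1

r(k) = (12*k**2 + 32*k + 19)/(12*k**2 + 8*k - 1) after simplifying.
Take A(k)=1, B(k)=1, C(k)=k**2 + 2*k/3 - 1/12.
Set up (1)·f(k+1) − (1)·f(k) − (k**2 + 2*k/3 - 1/12) = 0.
Degrees (0,0,2) ⇒ d ≤ 3.
A polynomial solution: f(k) = k*(4*k**2 - 2*k - 3)/12.
R(k) = B(k−1)·f(k)/C(k) = k*(4*k**2 - 2*k - 3)/(12*k**2 + 8*k - 1); s_k = R·t_k = k*(-4*k**2 + 2*k + 3).
Check: Δs_k = -12*k**2 - 8*k + 1. ✓
Σ_(k=0)^n t_k = s_(n+1) − s_(0) = (-4*n**3 - 10*n**2 - 5*n + 1) − (0), i.e. -4*n**3 - 10*n**2 - 5*n + 1.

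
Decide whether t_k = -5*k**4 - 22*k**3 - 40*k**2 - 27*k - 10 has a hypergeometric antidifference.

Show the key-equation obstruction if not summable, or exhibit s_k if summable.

Yes. s_k = k*(-k**4 - 3*k**3 - 4*k**2 + k - 3).

Ratio r(k) = (5*k**4 + 42*k**3 + 136*k**2 + 193*k + 104)/(5*k**4 + 22*k**3 + 40*k**2 + 27*k + 10).
Normal form (A,B,C) = (1, 1, k**4 + 22*k**3/5 + 8*k**2 + 27*k/5 + 2).
f must satisfy (1)·f(k+1) − (1)·f(k) = k**4 + 22*k**3/5 + 8*k**2 + 27*k/5 + 2.
Degrees (0,0,4) ⇒ d ≤ 5.
Solving with deg f ≤ 5: f(k) = k*(k**4 + 3*k**3 + 4*k**2 - k + 3)/5.
Certificate R = B(k−1)f/C = k*(k**4 + 3*k**3 + 4*k**2 - k + 3)/(5*k**4 + 22*k**3 + 40*k**2 + 27*k + 10) gives s_k = k*(-k**4 - 3*k**3 - 4*k**2 + k - 3).
Verify: -5*k**4 - 22*k**3 - 40*k**2 - 27*k - 10 matches t_k.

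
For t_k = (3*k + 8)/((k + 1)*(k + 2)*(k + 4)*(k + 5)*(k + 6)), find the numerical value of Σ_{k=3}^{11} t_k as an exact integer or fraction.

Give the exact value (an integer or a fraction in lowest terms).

Σ = 207/49504

t_(k+1)/t_k = (k + 1)*(k + 4)*(3*k + 11)/((k + 3)*(k + 7)*(3*k + 8)).
Factor: A=k + 1; B=k + 7; C=k**2 + 17*k/3 + 8.
Set up (k + 1)·f(k+1) − (k + 6)·f(k) − (k**2 + 17*k/3 + 8) = 0.
Bound: deg f ≤ 5.
Solve for f: f(k) = k*(k + 2)*(k + 3)*(k**2 + 10*k + 29)/60 (degree 5 ≤ 5).
Certificate R = B(k−1)f/C = k*(k + 2)*(k + 6)*(k**2 + 10*k + 29)/(20*(3*k + 8)) gives s_k = k*(k**2 + 10*k + 29)/(20*(k**3 + 10*k**2 + 29*k + 20)).
Verify: (3*k + 8)/(k**5 + 18*k**4 + 121*k**3 + 372*k**2 + 508*k + 240) matches t_k.
Σ_(k=3)^(11) t_k = s_(12) − s_(3) = 879/17680 − (51/1120) = 207/49504.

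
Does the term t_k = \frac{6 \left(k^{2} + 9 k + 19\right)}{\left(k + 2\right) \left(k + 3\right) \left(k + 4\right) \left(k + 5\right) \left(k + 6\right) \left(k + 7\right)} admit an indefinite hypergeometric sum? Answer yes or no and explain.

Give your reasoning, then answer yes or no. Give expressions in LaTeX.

Yes. s_k = \frac{k \left(k^{2} + 12 k + 44\right)}{24 \left(k^{3} + 12 k^{2} + 44 k + 48\right)}.

Step 1: r(k) = (k + 2)*(9*k + (k + 1)**2 + 28)/((k + 8)*(k**2 + 9*k + 19)).
So A=k + 2 and B=k + 8, with C=k**2 + 9*k + 19.
Set up (k + 2)·f(k+1) − (k + 7)·f(k) − (k**2 + 9*k + 19) = 0.
deg f ≤ 5 (via 1,1,2).
A polynomial solution: f(k) = k*(k + 3)*(k + 5)*(k**2 + 12*k + 44)/144.
Certificate R = B(k−1)f/C = k*(k + 3)*(k + 5)*(k + 7)*(k**2 + 12*k + 44)/(144*(k**2 + 9*k + 19)) gives s_k = k*(k**2 + 12*k + 44)/(24*(k**3 + 12*k**2 + 44*k + 48)).
Δs = 6*(k**2 + 9*k + 19)/(k**6 + 27*k**5 + 295*k**4 + 1665*k**3 + 5104*k**2 + 8028*k + 5040), as required.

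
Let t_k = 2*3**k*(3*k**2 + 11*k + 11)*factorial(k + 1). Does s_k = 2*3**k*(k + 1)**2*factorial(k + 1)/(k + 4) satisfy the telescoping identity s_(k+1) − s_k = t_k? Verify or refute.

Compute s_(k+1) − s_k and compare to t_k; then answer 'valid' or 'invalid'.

s_(k+1) = 6*3**k*(k + 2)**2*factorial(k + 2)/(k + 5)
s_(k+1) − s_k = 2*3**k*(3*k**4 + 29*k**3 + 101*k**2 + 157*k + 91)*factorial(k + 1)/((k + 4)*(k + 5))
(s_(k+1) − s_k) − t_k = -6*3**k*(3*k**3 + 23*k**2 + 54*k + 43)*factorial(k + 1)/((k + 4)*(k + 5))

Invalid: residual -6*3**k*(3*k**3 + 23*k**2 + 54*k + 43)*factorial(k + 1)/((k + 4)*(k + 5)) ≠ 0.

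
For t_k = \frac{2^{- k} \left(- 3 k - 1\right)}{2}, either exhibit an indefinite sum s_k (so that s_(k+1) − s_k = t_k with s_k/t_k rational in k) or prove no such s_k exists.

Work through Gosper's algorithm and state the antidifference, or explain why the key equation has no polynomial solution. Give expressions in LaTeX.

r(k) = (3*k + 4)/(2*(3*k + 1)) after simplifying.
Normal form (A,B,C) = (1/2, 1, k + 1/3).
f must satisfy (1/2)·f(k+1) − (1)·f(k) = k + 1/3.
From deg A=0, deg B=0, deg C=1: d=1.
Match coefficients ⇒ f(k) = -2*(3*k + 4)/3.
So s_k = (B(k−1)f/C)·t_k = (-2*(3*k + 4)/(3*k + 1))·t_k = (3*k + 4)/2**k.
s_(k+1) − s_k = (-3*k - 1)/(2*2**k) = t_k.

s_k = 2^{- k} \left(3 k + 4\right)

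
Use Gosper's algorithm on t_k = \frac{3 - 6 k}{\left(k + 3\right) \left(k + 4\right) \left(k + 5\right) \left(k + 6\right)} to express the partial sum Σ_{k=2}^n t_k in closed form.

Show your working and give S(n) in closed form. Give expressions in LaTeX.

Ratio r(k) = (k + 3)*(2*k + 1)/((k + 7)*(2*k - 1)).
A = k + 3, B = k + 7, C = k - 1/2.
f must satisfy (k + 3)·f(k+1) − (k + 6)·f(k) = k - 1/2.
Bound: deg f ≤ 3.
Solve for f: f(k) = k*(k**2 + 12*k - 43)/180 (degree 3 ≤ 3).
Certificate R = B(k−1)f/C = k*(k + 6)*(k**2 + 12*k - 43)/(90*(2*k - 1)) gives s_k = -k*(k**2 + 12*k - 43)/(30*(k + 3)*(k + 4)*(k + 5)).
Check: Δs_k = 3*(1 - 2*k)/(k**4 + 18*k**3 + 119*k**2 + 342*k + 360). ✓
s_(n+1) = (-n**3 - 15*n**2 + 16*n + 30)/(30*(n**3 + 15*n**2 + 74*n + 120)) and s_(2) = 1/210, so S(n) = (-4*n**3 - 60*n**2 + 19*n + 45)/(105*(n**3 + 15*n**2 + 74*n + 120)).

S(n) = \frac{- 4 n^{3} - 60 n^{2} + 19 n + 45}{105 \left(n^{3} + 15 n^{2} + 74 n + 120\right)}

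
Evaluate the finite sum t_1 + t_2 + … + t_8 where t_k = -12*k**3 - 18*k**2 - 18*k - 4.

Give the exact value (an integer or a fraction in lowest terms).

Σ = -19904

Compute t_(k+1)/t_k: get (6*k**3 + 27*k**2 + 45*k + 26)/(6*k**3 + 9*k**2 + 9*k + 2).
So A=1 and B=1, with C=k**3 + 3*k**2/2 + 3*k/2 + 1/3.
Solve (1)·f(k+1) − (1)·f(k) = k**3 + 3*k**2/2 + 3*k/2 + 1/3.
Bound: deg f ≤ 4.
Solve for f: f(k) = k*(3*k**3 + 3*k - 2)/12 (degree 4 ≤ 4).
Then R = B(k−1)f/C = k*(3*k**3 + 3*k - 2)/(2*(6*k**3 + 9*k**2 + 9*k + 2)), so s_k = R(k)·t_k = k*(-3*k**3 - 3*k + 2).
s_(k+1) − s_k = -12*k**3 - 18*k**2 - 18*k - 4 = t_k.
Σ_(k=1)^(8) t_k = s_(9) − s_(1) = -19908 − (-4) = -19904.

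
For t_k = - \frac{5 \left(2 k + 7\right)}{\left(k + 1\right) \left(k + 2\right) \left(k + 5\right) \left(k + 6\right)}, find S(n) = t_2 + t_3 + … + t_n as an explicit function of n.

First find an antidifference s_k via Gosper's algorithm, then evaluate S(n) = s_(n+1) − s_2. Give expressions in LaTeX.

S(n) = \frac{5 \left(- n^{2} - 8 n + 9\right)}{21 \left(n^{2} + 8 n + 12\right)}

The ratio is (k + 1)*(k + 5)*(2*k + 9)/((k + 3)*(k + 7)*(2*k + 7)).
Take A(k)=k + 1, B(k)=k + 7, C(k)=k**3 + 21*k**2/2 + 73*k/2 + 42.
Solve (k + 1)·f(k+1) − (k + 6)·f(k) = k**3 + 21*k**2/2 + 73*k/2 + 42.
deg f ≤ 5 (via 1,1,3).
A polynomial solution: f(k) = k*(k + 2)*(k + 3)*(k + 4)*(k + 6)/10.
Get s_k = R·t_k = k*(-k - 6)/(k**2 + 6*k + 5) with R(k) = B(k−1)f(k)/C(k) = k*(k + 2)*(k + 6)**2/(5*(2*k + 7)).
Δs = 5*(-2*k - 7)/(k**4 + 14*k**3 + 65*k**2 + 112*k + 60), as required.
Telescope: S(n) = s_(n+1) − s_(2) = (-n**2 - 8*n - 7)/(n**2 + 8*n + 12) − (-16/21) = 5*(-n**2 - 8*n + 9)/(21*(n**2 + 8*n + 12)).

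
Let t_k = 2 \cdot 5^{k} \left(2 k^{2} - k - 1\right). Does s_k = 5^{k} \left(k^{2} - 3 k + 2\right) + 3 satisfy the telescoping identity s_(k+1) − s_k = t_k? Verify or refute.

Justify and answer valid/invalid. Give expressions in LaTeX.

s_(k+1) = 5**(k + 1)*(-3*k + (k + 1)**2 - 1) + 3
s_(k+1) − s_k = 2*5**k*(2*k**2 - k - 1)
(s_(k+1) − s_k) − t_k = 0

valid; difference matches t_k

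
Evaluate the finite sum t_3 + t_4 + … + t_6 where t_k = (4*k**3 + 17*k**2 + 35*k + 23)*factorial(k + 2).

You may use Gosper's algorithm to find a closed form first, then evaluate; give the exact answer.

Σ = 75111000

Step 1: r(k) = (4*k**4 + 41*k**3 + 168*k**2 + 322*k + 237)/(4*k**3 + 17*k**2 + 35*k + 23).
Factor: A=k + 3; B=1; C=k**3 + 17*k**2/4 + 35*k/4 + 23/4.
Solve (k + 3)·f(k+1) − (1)·f(k) = k**3 + 17*k**2/4 + 35*k/4 + 23/4.
Degrees (1,0,3) ⇒ d ≤ 2.
Coefficient equations give f(k) = (4*k**2 + k + 4)/4.
Certificate R = B(k−1)f/C = (4*k**2 + k + 4)/(4*k**3 + 17*k**2 + 35*k + 23) gives s_k = (4*k**2 + k + 4)*factorial(k + 2).
Δs = (4*k**3 + 17*k**2 + 35*k + 23)*factorial(k + 2), as required.
Sum = s_(7) − s_(3); s_(7) = 75116160, s_(3) = 5160 ⇒ 75111000.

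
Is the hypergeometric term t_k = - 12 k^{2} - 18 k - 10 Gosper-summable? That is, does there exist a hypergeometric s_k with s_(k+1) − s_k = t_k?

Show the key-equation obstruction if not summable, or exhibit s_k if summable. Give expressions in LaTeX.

Compute t_(k+1)/t_k: get (6*k**2 + 21*k + 20)/(6*k**2 + 9*k + 5).
Normal form (A,B,C) = (1, 1, k**2 + 3*k/2 + 5/6).
Solve (1)·f(k+1) − (1)·f(k) = k**2 + 3*k/2 + 5/6.
d = 3 from the (0,0,2) case.
Coefficient equations give f(k) = k*(4*k**2 + 3*k + 3)/12.
Get s_k = R·t_k = k*(-4*k**2 - 3*k - 3) with R(k) = B(k−1)f(k)/C(k) = k*(4*k**2 + 3*k + 3)/(2*(6*k**2 + 9*k + 5)).
Verify: -12*k**2 - 18*k - 10 matches t_k.

Yes. s_k = k \left(- 4 k^{2} - 3 k - 3\right).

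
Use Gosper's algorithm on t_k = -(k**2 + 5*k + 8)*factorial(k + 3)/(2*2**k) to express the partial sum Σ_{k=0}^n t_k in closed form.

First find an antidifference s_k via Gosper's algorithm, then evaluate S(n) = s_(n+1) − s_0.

S(n) = 12 - n*factorial(n + 4)/(2*2**n) - 3*factorial(n + 4)/(2*2**n)

The ratio is (k + 4)*(5*k + (k + 1)**2 + 13)/(2*(k**2 + 5*k + 8)).
Take A(k)=k/2 + 2, B(k)=1, C(k)=k**2 + 5*k + 8.
Need (k/2 + 2)·f(k+1) − (1)·f(k) = k**2 + 5*k + 8.
From deg A=1, deg B=0, deg C=2: d=1.
Solving with deg f ≤ 1: f(k) = 2*(k + 2).
R(k) = B(k−1)·f(k)/C(k) = 2*(k + 2)/(k**2 + 5*k + 8); s_k = R·t_k = -(k + 2)*factorial(k + 3)/2**k.
Verify: -(k**2 + 5*k + 8)*factorial(k + 3)/(2*2**k) matches t_k.
Telescope: S(n) = s_(n+1) − s_(0) = -2**(-n - 1)*(n + 3)*factorial(n + 4) − (-12) = 12 - n*factorial(n + 4)/(2*2**n) - 3*factorial(n + 4)/(2*2**n).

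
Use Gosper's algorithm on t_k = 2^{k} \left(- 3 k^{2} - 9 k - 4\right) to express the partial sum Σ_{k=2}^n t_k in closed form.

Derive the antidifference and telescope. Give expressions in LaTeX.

S(n) = - 6 \cdot 2^{n} n^{2} - 6 \cdot 2^{n} n - 8 \cdot 2^{n} + 40

t_(k+1)/t_k = 2*(3*k**2 + 15*k + 16)/(3*k**2 + 9*k + 4).
Normal form (A,B,C) = (2, 1, k**2 + 3*k + 4/3).
Need (2)·f(k+1) − (1)·f(k) = k**2 + 3*k + 4/3.
Bound: deg f ≤ 2.
Solve for f: f(k) = (3*k**2 - 3*k + 4)/3 (degree 2 ≤ 2).
Certificate R = B(k−1)f/C = (3*k**2 - 3*k + 4)/(3*k**2 + 9*k + 4) gives s_k = 2**k*(-3*k**2 + 3*k - 4).
s_(k+1) − s_k = 2**k*(-3*k**2 - 9*k - 4) = t_k.
Telescope: S(n) = s_(n+1) − s_(2) = 2**(n + 1)*(-3*n**2 - 3*n - 4) − (-40) = -6*2**n*n**2 - 6*2**n*n - 8*2**n + 40.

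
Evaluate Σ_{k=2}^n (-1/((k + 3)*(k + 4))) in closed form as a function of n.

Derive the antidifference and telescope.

S(n) = (1 - n)/(5*(n + 4))

Compute t_(k+1)/t_k: get (k + 3)/(k + 5).
Normal form (A,B,C) = (k + 3, k + 5, 1).
Solve (k + 3)·f(k+1) − (k + 4)·f(k) = 1.
deg f ≤ 1 (via 1,1,0).
Solve for f: f(k) = k/3 (degree 1 ≤ 1).
R(k) = B(k−1)·f(k)/C(k) = k*(k + 4)/3; s_k = R·t_k = -k/(3*k + 9).
Δs = -1/(k**2 + 7*k + 12), as required.
Σ_(k=2)^n t_k = s_(n+1) − s_(2) = ((-n - 1)/(3*(n + 4))) − (-2/15), i.e. (1 - n)/(5*(n + 4)).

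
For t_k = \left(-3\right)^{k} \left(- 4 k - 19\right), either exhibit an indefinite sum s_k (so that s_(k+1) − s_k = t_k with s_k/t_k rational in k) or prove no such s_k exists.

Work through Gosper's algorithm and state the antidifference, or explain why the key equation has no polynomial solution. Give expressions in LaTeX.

s_k = \left(-3\right)^{k} \left(k + 4\right)

t_(k+1)/t_k = 3*(-4*k - 23)/(4*k + 19).
Normal form (A,B,C) = (-3, 1, k + 19/4).
Set up (-3)·f(k+1) − (1)·f(k) − (k + 19/4) = 0.
Bound: deg f ≤ 1.
Coefficient equations give f(k) = -(k + 4)/4.
Get s_k = R·t_k = (-3)**k*(k + 4) with R(k) = B(k−1)f(k)/C(k) = -(k + 4)/(4*k + 19).
Δs = (-3)**k*(-4*k - 19), as required.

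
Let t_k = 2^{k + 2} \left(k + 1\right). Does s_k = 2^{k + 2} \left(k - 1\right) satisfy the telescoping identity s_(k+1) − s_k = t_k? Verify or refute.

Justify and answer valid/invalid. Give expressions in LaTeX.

s_(k+1) = 2**(k + 3)*k
s_(k+1) − s_k = 2**(k + 2)*(k + 1)
(s_(k+1) − s_k) − t_k = 0

valid (s_(k+1) − s_k reduces to t_k)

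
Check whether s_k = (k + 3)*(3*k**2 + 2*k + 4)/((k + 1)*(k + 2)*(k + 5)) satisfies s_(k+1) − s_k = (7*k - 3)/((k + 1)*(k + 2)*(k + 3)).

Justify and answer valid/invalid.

Invalid: residual 2*(3*k**3 + 4*k**2 - 22*k + 27)/(k**5 + 17*k**4 + 107*k**3 + 307*k**2 + 396*k + 180) ≠ 0.

s_(k+1) = (k + 4)*(2*k + 3*(k + 1)**2 + 6)/((k + 2)*(k + 3)*(k + 6))
s_(k+1) − s_k = (13*k**3 + 82*k**2 + 133*k - 36)/(k**5 + 17*k**4 + 107*k**3 + 307*k**2 + 396*k + 180)
(s_(k+1) − s_k) − t_k = 2*(3*k**3 + 4*k**2 - 22*k + 27)/(k**5 + 17*k**4 + 107*k**3 + 307*k**2 + 396*k + 180)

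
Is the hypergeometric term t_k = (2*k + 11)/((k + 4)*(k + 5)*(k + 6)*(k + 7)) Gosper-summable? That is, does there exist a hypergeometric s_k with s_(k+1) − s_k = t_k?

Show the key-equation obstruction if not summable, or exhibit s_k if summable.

Step 1: r(k) = (k + 4)*(2*k + 13)/((k + 8)*(2*k + 11)).
Factor: A=k + 4; B=k + 8; C=k + 11/2.
Solve (k + 4)·f(k+1) − (k + 7)·f(k) = k + 11/2.
Degrees (1,1,1) ⇒ d ≤ 3.
Solving with deg f ≤ 3: f(k) = k*(k + 5)*(k + 10)/48.
So s_k = (B(k−1)f/C)·t_k = (k*(k + 5)*(k + 7)*(k + 10)/(24*(2*k + 11)))·t_k = k*(k + 10)/(24*(k**2 + 10*k + 24)).
Δs = (2*k + 11)/(k**4 + 22*k**3 + 179*k**2 + 638*k + 840), as required.

Yes. s_k = k*(k + 10)/(24*(k**2 + 10*k + 24)).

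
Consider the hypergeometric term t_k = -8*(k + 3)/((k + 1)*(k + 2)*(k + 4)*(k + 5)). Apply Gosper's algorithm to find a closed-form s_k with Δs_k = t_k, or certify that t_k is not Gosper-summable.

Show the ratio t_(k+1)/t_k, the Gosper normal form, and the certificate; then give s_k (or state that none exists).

Ratio r(k) = (k + 1)*(k + 4)**2/((k + 3)**2*(k + 6)).
Gosper form: A/B · C(k+1)/C(k) with A=k + 1, B=k + 6, C=k**2 + 6*k + 9.
Need (k + 1)·f(k+1) − (k + 5)·f(k) = k**2 + 6*k + 9.
d = 4 from the (1,1,2) case.
A polynomial solution: f(k) = k*(k + 2)*(k + 3)*(k + 5)/8.
Get s_k = R·t_k = k*(-k - 5)/(k**2 + 5*k + 4) with R(k) = B(k−1)f(k)/C(k) = k*(k + 2)*(k + 5)**2/(8*(k + 3)).
Verify: 8*(-k - 3)/(k**4 + 12*k**3 + 49*k**2 + 78*k + 40) matches t_k.

s_k = k*(-k - 5)/(k**2 + 5*k + 4)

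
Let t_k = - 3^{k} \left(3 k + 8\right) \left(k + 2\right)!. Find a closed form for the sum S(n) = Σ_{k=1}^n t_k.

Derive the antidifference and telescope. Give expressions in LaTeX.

S(n) = - 3 \cdot 3^{n} \left(n + 3\right)! + 18

Compute t_(k+1)/t_k: get 3*(k + 3)*(3*k + 11)/(3*k + 8).
So A=3*k + 9 and B=1, with C=k + 8/3.
Key eq: (3*k + 9)·f(k+1) = (1)·f(k) + (k + 8/3).
Bound: deg f ≤ 0.
Solving with deg f ≤ 0: f(k) = 1/3.
R(k) = B(k−1)·f(k)/C(k) = 1/(3*k + 8); s_k = R·t_k = -3**k*factorial(k + 2).
Δs = -3**k*(3*k + 8)*factorial(k + 2), as required.
Telescope: S(n) = s_(n+1) − s_(1) = -3**(n + 1)*factorial(n + 3) − (-18) = -3*3**n*factorial(n + 3) + 18.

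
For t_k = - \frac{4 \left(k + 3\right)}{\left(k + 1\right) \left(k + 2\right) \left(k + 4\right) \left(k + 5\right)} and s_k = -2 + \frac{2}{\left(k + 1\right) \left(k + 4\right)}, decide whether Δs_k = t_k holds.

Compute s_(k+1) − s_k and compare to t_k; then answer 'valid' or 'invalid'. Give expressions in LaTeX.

Valid — Δs_k = t_k.

s_(k+1) = -2 + 2/((k + 2)*(k + 5))
s_(k+1) − s_k = 4*(-k - 3)/(k**4 + 12*k**3 + 49*k**2 + 78*k + 40)
(s_(k+1) − s_k) − t_k = 0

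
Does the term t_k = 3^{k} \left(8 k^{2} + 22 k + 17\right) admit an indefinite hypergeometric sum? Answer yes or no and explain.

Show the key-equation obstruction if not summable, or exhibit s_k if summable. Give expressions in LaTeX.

Yes. s_k = 3^{k} \left(4 k^{2} - k + 4\right).

Compute t_(k+1)/t_k: get 3*(8*k**2 + 38*k + 47)/(8*k**2 + 22*k + 17).
Take A(k)=3, B(k)=1, C(k)=k**2 + 11*k/4 + 17/8.
f must satisfy (3)·f(k+1) − (1)·f(k) = k**2 + 11*k/4 + 17/8.
d = 2 from the (0,0,2) case.
Solve for f: f(k) = (4*k**2 - k + 4)/8 (degree 2 ≤ 2).
So s_k = (B(k−1)f/C)·t_k = ((4*k**2 - k + 4)/(8*k**2 + 22*k + 17))·t_k = 3**k*(4*k**2 - k + 4).
Check: Δs_k = 3**k*(8*k**2 + 22*k + 17). ✓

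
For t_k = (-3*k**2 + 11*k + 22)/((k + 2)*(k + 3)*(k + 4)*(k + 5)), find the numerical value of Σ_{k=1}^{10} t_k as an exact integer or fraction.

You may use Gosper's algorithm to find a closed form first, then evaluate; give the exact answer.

Σ = 671/5460

Step 1: r(k) = (k + 2)*(11*k - 3*(k + 1)**2 + 33)/((k + 6)*(-3*k**2 + 11*k + 22)).
A = k + 2, B = k + 6, C = k**2 - 11*k/3 - 22/3.
Key eq: (k + 2)·f(k+1) = (k + 5)·f(k) + (k**2 - 11*k/3 - 22/3).
deg f ≤ 3 (via 1,1,2).
Coefficient equations give f(k) = -k*(k**2 + 27*k + 38)/18.
Then R = B(k−1)f/C = -k*(k + 5)*(k**2 + 27*k + 38)/(6*(3*k**2 - 11*k - 22)), so s_k = R(k)·t_k = k*(k**2 + 27*k + 38)/(6*(k + 2)*(k + 3)*(k + 4)).
Verify: (-3*k**2 + 11*k + 22)/(k**4 + 14*k**3 + 71*k**2 + 154*k + 120) matches t_k.
Telescoping: Σ = s_(11) − s_(1) = 418/1365 − (11/60) = 671/5460.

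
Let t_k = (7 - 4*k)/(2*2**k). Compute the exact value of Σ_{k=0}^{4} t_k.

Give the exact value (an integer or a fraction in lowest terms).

Σ = 113/32

Ratio r(k) = (4*k - 3)/(2*(4*k - 7)).
So A=1/2 and B=1, with C=k - 7/4.
Set up (1/2)·f(k+1) − (1)·f(k) − (k - 7/4) = 0.
d = 1 from the (0,0,1) case.
Coefficient equations give f(k) = -(4*k - 3)/2.
Get s_k = R·t_k = (4*k - 3)/2**k with R(k) = B(k−1)f(k)/C(k) = -2*(4*k - 3)/(4*k - 7).
Check: Δs_k = (7 - 4*k)/(2*2**k). ✓
Telescoping: Σ = s_(5) − s_(0) = 17/32 − (-3) = 113/32.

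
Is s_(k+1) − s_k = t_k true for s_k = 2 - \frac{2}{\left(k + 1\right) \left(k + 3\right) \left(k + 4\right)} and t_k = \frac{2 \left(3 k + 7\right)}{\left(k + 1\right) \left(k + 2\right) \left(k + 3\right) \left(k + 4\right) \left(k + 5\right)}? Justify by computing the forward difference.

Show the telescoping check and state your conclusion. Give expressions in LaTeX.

s_(k+1) = 2 - 2/((k + 2)*(k + 4)*(k + 5))
s_(k+1) − s_k = 2*(3*k + 7)/(k**5 + 15*k**4 + 85*k**3 + 225*k**2 + 274*k + 120)
(s_(k+1) − s_k) − t_k = 0

valid (s_(k+1) − s_k reduces to t_k)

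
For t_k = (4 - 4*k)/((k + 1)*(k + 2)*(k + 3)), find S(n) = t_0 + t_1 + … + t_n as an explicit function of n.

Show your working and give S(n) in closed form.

Step 1: r(k) = k*(k + 1)/((k - 1)*(k + 4)).
Take A(k)=k + 1, B(k)=k + 4, C(k)=k - 1.
Need (k + 1)·f(k+1) − (k + 3)·f(k) = k - 1.
deg f ≤ 2 (via 1,1,1).
Solving with deg f ≤ 2: f(k) = -k.
Get s_k = R·t_k = 4*k/((k + 1)*(k + 2)) with R(k) = B(k−1)f(k)/C(k) = -k*(k + 3)/(k - 1).
s_(k+1) − s_k = 4*(1 - k)/(k**3 + 6*k**2 + 11*k + 6) = t_k.
s_(n+1) = 4*(n + 1)/(n**2 + 5*n + 6) and s_(0) = 0, so S(n) = 4*(n + 1)/(n**2 + 5*n + 6).

S(n) = 4*(n + 1)/(n**2 + 5*n + 6)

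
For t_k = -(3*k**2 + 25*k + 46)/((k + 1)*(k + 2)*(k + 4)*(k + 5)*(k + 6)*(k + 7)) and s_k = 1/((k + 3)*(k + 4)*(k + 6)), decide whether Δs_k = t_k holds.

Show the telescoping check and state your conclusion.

Invalid: residual 8*(k**2 + 8*k + 13)/(k**7 + 28*k**6 + 322*k**5 + 1960*k**4 + 6769*k**3 + 13132*k**2 + 13068*k + 5040) ≠ 0.

s_(k+1) = 1/((k + 4)*(k + 5)*(k + 7))
s_(k+1) − s_k = ((k + 3)*(k + 6) - (k + 5)*(k + 7))/((k + 3)*(k + 4)*(k + 5)*(k + 6)*(k + 7))
(s_(k+1) − s_k) − t_k = 8*(k**2 + 8*k + 13)/(k**7 + 28*k**6 + 322*k**5 + 1960*k**4 + 6769*k**3 + 13132*k**2 + 13068*k + 5040)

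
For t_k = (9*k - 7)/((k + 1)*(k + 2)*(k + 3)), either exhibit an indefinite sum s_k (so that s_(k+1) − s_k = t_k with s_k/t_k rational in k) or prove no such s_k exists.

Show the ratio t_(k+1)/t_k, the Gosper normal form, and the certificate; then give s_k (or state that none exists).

s_k = k*(k - 15)/(2*(k + 1)*(k + 2))

Compute t_(k+1)/t_k: get (k + 1)*(9*k + 2)/((k + 4)*(9*k - 7)).
A = k + 1, B = k + 4, C = k - 7/9.
f must satisfy (k + 1)·f(k+1) − (k + 3)·f(k) = k - 7/9.
Bound: deg f ≤ 2.
Coefficient equations give f(k) = k*(k - 15)/18.
R(k) = B(k−1)·f(k)/C(k) = k*(k - 15)*(k + 3)/(2*(9*k - 7)); s_k = R·t_k = k*(k - 15)/(2*(k + 1)*(k + 2)).
Check: Δs_k = (9*k - 7)/(k**3 + 6*k**2 + 11*k + 6). ✓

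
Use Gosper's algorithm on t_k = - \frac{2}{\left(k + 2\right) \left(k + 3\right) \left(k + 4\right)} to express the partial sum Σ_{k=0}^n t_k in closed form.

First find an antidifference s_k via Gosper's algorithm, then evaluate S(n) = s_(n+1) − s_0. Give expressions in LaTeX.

The ratio is (k + 2)/(k + 5).
Normal form (A,B,C) = (k + 2, k + 5, 1).
f must satisfy (k + 2)·f(k+1) − (k + 4)·f(k) = 1.
Degrees (1,1,0) ⇒ d ≤ 2.
Match coefficients ⇒ f(k) = k*(k + 5)/12.
So s_k = (B(k−1)f/C)·t_k = (k*(k + 4)*(k + 5)/12)·t_k = k*(-k - 5)/(6*(k + 2)*(k + 3)).
s_(k+1) − s_k = -2/(k**3 + 9*k**2 + 26*k + 24) = t_k.
s_(n+1) = (-n**2 - 7*n - 6)/(6*(n**2 + 7*n + 12)) and s_(0) = 0, so S(n) = (-n**2 - 7*n - 6)/(6*(n**2 + 7*n + 12)).

S(n) = \frac{- n^{2} - 7 n - 6}{6 \left(n^{2} + 7 n + 12\right)}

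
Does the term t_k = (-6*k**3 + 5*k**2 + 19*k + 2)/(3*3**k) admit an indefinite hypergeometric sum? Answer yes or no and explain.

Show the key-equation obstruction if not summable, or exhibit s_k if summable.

Yes. s_k = k*(3*k**2 + 2*k - 3)/3**k.

Ratio r(k) = (6*k**3 + 13*k**2 - 11*k - 20)/(3*(6*k**3 - 5*k**2 - 19*k - 2)).
So A=1/3 and B=1, with C=k**3 - 5*k**2/6 - 19*k/6 - 1/3.
f must satisfy (1/3)·f(k+1) − (1)·f(k) = k**3 - 5*k**2/6 - 19*k/6 - 1/3.
deg f ≤ 3 (via 0,0,3).
Solve for f: f(k) = -k*(3*k**2 + 2*k - 3)/2 (degree 3 ≤ 3).
So s_k = (B(k−1)f/C)·t_k = (-3*k*(3*k**2 + 2*k - 3)/(6*k**3 - 5*k**2 - 19*k - 2))·t_k = k*(3*k**2 + 2*k - 3)/3**k.
Verify: (-6*k**3 + 5*k**2 + 19*k + 2)/(3*3**k) matches t_k.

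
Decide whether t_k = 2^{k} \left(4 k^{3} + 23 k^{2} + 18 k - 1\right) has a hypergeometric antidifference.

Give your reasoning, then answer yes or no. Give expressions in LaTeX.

Step 1: r(k) = 2*(4*k**3 + 35*k**2 + 76*k + 44)/(4*k**3 + 23*k**2 + 18*k - 1).
So A=2 and B=1, with C=k**3 + 23*k**2/4 + 9*k/2 - 1/4.
Set up (2)·f(k+1) − (1)·f(k) − (k**3 + 23*k**2/4 + 9*k/2 - 1/4) = 0.
deg f ≤ 3 (via 0,0,3).
Coefficient equations give f(k) = (4*k**3 - k**2 - 2*k - 3)/4.
Then R = B(k−1)f/C = (4*k**3 - k**2 - 2*k - 3)/((k + 1)*(4*k**2 + 19*k - 1)), so s_k = R(k)·t_k = 2**k*(4*k**3 - k**2 - 2*k - 3).
Verify: 2**k*(4*k**3 + 23*k**2 + 18*k - 1) matches t_k.

Yes. s_k = 2^{k} \left(4 k^{3} - k^{2} - 2 k - 3\right).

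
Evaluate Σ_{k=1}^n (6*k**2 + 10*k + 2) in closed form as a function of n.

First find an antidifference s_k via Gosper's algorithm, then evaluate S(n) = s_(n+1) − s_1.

The ratio is (3*k**2 + 11*k + 9)/(3*k**2 + 5*k + 1).
So A=1 and B=1, with C=k**2 + 5*k/3 + 1/3.
Set up (1)·f(k+1) − (1)·f(k) − (k**2 + 5*k/3 + 1/3) = 0.
Bound: deg f ≤ 3.
Solving with deg f ≤ 3: f(k) = k*(k**2 + k - 1)/3.
Certificate R = B(k−1)f/C = k*(k**2 + k - 1)/(3*k**2 + 5*k + 1) gives s_k = 2*k*(k**2 + k - 1).
Δs = 6*k**2 + 10*k + 2, as required.
Telescope: S(n) = s_(n+1) − s_(1) = 2*n**3 + 8*n**2 + 8*n + 2 − (2) = 2*n*(n**2 + 4*n + 4).

S(n) = 2*n*(n**2 + 4*n + 4)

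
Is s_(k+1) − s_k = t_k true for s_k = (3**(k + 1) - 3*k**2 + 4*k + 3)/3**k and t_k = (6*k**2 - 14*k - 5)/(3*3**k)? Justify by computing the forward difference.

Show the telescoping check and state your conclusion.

Valid — Δs_k = t_k.

s_(k+1) = (9*3**k - 3*k**2 - 2*k + 4)/(3*3**k)
s_(k+1) − s_k = (6*k**2 - 14*k - 5)/(3*3**k)
(s_(k+1) − s_k) − t_k = 0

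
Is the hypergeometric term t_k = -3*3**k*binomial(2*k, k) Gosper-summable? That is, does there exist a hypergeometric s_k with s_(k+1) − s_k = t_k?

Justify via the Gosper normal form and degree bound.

No — key equation has no polynomial f.

Compute t_(k+1)/t_k: get 6*(2*k + 1)/(k + 1).
Factor: A=12*k + 6; B=k + 1; C=1.
Key eq: (12*k + 6)·f(k+1) = (k)·f(k) + (1).
Bound: deg f ≤ -1.
deg f ≤ -1 is impossible — no certificate.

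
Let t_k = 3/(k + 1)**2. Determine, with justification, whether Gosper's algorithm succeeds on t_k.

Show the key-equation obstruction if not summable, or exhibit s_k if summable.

No. Not Gosper-summable.

The ratio is (k + 1)**2/(k + 2)**2.
Factor: A=k**2 + 2*k + 1; B=k**2 + 4*k + 4; C=1.
Key eq: (k**2 + 2*k + 1)·f(k+1) = (k**2 + 2*k + 1)·f(k) + (1).
From deg A=2, deg B=2, deg C=0: d=0.
Put f(k) = c0: A·f(k+1) − B(k−1)·f(k) − C = -1; need -1 = 0 — inconsistent ⇒ no f, not summable.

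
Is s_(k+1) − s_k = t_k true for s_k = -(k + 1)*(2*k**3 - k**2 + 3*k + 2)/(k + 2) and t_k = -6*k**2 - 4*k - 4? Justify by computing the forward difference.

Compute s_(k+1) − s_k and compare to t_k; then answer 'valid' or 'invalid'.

s_(k+1) = -(k + 2)*(3*k + 2*(k + 1)**3 - (k + 1)**2 + 5)/(k + 3)
s_(k+1) − s_k = (-6*k**4 - 30*k**3 - 43*k**2 - 35*k - 18)/(k**2 + 5*k + 6)
(s_(k+1) − s_k) − t_k = (4*k**3 + 17*k**2 + 9*k + 6)/(k**2 + 5*k + 6)

Invalid: residual (4*k**3 + 17*k**2 + 9*k + 6)/(k**2 + 5*k + 6) ≠ 0.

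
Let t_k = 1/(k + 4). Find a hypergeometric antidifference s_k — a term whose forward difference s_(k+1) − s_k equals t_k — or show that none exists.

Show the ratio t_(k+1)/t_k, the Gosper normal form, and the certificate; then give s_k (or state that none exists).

Step 1: r(k) = (k + 4)/(k + 5).
Factor: A=k + 4; B=k + 5; C=1.
f must satisfy (k + 4)·f(k+1) − (k + 4)·f(k) = 1.
From deg A=1, deg B=1, deg C=0: d=0.
Put f(k) = c0: A·f(k+1) − B(k−1)·f(k) − C = -1; need -1 = 0 — inconsistent ⇒ no f, not summable.

not Gosper-summable; s_k does not exist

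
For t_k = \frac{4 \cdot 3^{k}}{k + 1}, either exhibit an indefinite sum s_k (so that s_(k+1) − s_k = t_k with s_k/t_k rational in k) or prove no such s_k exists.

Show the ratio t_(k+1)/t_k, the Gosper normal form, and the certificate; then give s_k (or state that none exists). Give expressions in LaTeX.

The ratio is 3*(k + 1)/(k + 2).
Take A(k)=3*k + 3, B(k)=k + 2, C(k)=1.
Need (3*k + 3)·f(k+1) − (k + 1)·f(k) = 1.
From deg A=1, deg B=1, deg C=0: d=-1.
Negative degree bound (-1): no f exists, t_k not Gosper-summable.

not Gosper-summable; s_k does not exist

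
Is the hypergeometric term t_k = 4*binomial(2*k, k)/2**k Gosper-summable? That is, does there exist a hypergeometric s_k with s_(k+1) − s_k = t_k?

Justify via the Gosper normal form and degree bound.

Compute t_(k+1)/t_k: get (2*k + 1)/(k + 1).
Normal form (A,B,C) = (2*k + 1, k + 1, 1).
Set up (2*k + 1)·f(k+1) − (k)·f(k) − (1) = 0.
d = -1 from the (1,1,0) case.
d = -1 < 0 ⇒ no nonzero polynomial f; not summable.

No — negative degree bound, so no certificate f.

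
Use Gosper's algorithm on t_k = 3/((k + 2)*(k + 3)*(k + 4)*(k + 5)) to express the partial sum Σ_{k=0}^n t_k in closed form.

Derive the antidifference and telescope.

The ratio is (k + 2)/(k + 6).
Take A(k)=k + 2, B(k)=k + 6, C(k)=1.
Set up (k + 2)·f(k+1) − (k + 5)·f(k) − (1) = 0.
Degrees (1,1,0) ⇒ d ≤ 3.
Solve for f: f(k) = k*(k**2 + 9*k + 26)/72 (degree 3 ≤ 3).
Get s_k = R·t_k = k*(k**2 + 9*k + 26)/(24*(k + 2)*(k + 3)*(k + 4)) with R(k) = B(k−1)f(k)/C(k) = k*(k + 5)*(k**2 + 9*k + 26)/72.
Verify: 3/(k**4 + 14*k**3 + 71*k**2 + 154*k + 120) matches t_k.
s_(n+1) = (n**3 + 12*n**2 + 47*n + 36)/(24*(n**3 + 12*n**2 + 47*n + 60)) and s_(0) = 0, so S(n) = (n**3 + 12*n**2 + 47*n + 36)/(24*(n**3 + 12*n**2 + 47*n + 60)).

S(n) = (n**3 + 12*n**2 + 47*n + 36)/(24*(n**3 + 12*n**2 + 47*n + 60))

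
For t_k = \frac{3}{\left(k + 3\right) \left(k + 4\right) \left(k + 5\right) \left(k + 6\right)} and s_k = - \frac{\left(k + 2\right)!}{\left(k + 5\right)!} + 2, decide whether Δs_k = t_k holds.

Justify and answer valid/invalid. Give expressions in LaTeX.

valid; difference matches t_k

s_(k+1) = -factorial(k + 3)/factorial(k + 6) + 2
s_(k+1) − s_k = 3/((k + 3)*(k + 4)*(k + 5)*(k + 6))
(s_(k+1) − s_k) − t_k = 0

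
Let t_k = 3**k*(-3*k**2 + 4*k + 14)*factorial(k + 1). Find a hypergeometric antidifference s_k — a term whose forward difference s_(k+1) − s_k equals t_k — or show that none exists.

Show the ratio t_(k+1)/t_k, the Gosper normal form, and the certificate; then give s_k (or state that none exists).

Compute t_(k+1)/t_k: get 3*(3*k**3 + 8*k**2 - 11*k - 30)/(3*k**2 - 4*k - 14).
Normal form (A,B,C) = (3*k + 6, 1, k**2 - 4*k/3 - 14/3).
f must satisfy (3*k + 6)·f(k+1) − (1)·f(k) = k**2 - 4*k/3 - 14/3.
Degrees (1,0,2) ⇒ d ≤ 1.
Coefficient equations give f(k) = (k - 4)/3.
Then R = B(k−1)f/C = (k - 4)/(3*k**2 - 4*k - 14), so s_k = R(k)·t_k = -3**k*(k - 4)*factorial(k + 1).
Δs = 3**k*(-3*k**2 + 4*k + 14)*factorial(k + 1), as required.

s_k = -3**k*(k - 4)*factorial(k + 1)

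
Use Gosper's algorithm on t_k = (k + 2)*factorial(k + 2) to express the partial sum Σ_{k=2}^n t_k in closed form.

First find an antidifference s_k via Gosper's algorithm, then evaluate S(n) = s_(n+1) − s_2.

S(n) = factorial(n + 3) - 24

r(k) = (k + 3)**2/(k + 2) after simplifying.
Normal form (A,B,C) = (k + 3, 1, k + 2).
Set up (k + 3)·f(k+1) − (1)·f(k) − (k + 2) = 0.
deg f ≤ 0 (via 1,0,1).
A polynomial solution: f(k) = 1.
Then R = B(k−1)f/C = 1/(k + 2), so s_k = R(k)·t_k = factorial(k + 2).
Δs = (k + 2)*factorial(k + 2), as required.
Σ_(k=2)^n t_k = s_(n+1) − s_(2) = (factorial(n + 3)) − (24), i.e. factorial(n + 3) - 24.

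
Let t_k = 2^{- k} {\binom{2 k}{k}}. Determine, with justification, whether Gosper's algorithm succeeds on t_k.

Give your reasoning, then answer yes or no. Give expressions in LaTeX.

No — key equation has no polynomial f.

Step 1: r(k) = (2*k + 1)/(k + 1).
Normal form (A,B,C) = (2*k + 1, k + 1, 1).
Set up (2*k + 1)·f(k+1) − (k)·f(k) − (1) = 0.
From deg A=1, deg B=1, deg C=0: d=-1.
d = -1 < 0 ⇒ no nonzero polynomial f; not summable.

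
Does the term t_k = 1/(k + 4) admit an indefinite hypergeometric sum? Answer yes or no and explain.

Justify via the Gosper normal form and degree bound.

Step 1: r(k) = (k + 4)/(k + 5).
Gosper form: A/B · C(k+1)/C(k) with A=k + 4, B=k + 5, C=1.
Solve (k + 4)·f(k+1) − (k + 4)·f(k) = 1.
deg f ≤ 0 (via 1,1,0).
Put f(k) = c0: A·f(k+1) − B(k−1)·f(k) − C = -1; need -1 = 0 — inconsistent ⇒ no f, not summable.

No; the coefficient equations for f are inconsistent.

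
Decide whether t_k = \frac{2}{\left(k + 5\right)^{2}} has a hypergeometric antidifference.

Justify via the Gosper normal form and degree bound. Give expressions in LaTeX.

The ratio is (k + 5)**2/(k + 6)**2.
Normal form (A,B,C) = (k**2 + 10*k + 25, k**2 + 12*k + 36, 1).
f must satisfy (k**2 + 10*k + 25)·f(k+1) − (k**2 + 10*k + 25)·f(k) = 1.
d = 0 from the (2,2,0) case.
Generic f = c0 gives residual -1; -1 = 0 cannot hold, so t_k is not Gosper-summable.

No — key equation has no polynomial f.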